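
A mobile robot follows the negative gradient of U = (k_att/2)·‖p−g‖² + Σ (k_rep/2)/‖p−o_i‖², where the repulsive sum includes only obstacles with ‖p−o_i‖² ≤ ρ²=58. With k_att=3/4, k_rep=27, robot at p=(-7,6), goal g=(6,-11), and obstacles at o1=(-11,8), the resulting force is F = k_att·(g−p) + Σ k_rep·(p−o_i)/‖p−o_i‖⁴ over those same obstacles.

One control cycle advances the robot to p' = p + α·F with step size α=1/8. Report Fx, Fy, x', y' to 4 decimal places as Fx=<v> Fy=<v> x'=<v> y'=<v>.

F_att = 3/4·(g−p) = 3/4·(13,-17) = (9.7500,-12.7500)
o1: d²=20 ≤ ρ²=58; F_rep = 27·(4,-2)/20² = (0.2700,-0.1350)
F = F_att + ΣF_rep = (10.0200,-12.8850)
p' = p + 1/8·F = (-5.7475,4.3894)

Fx=10.0200 Fy=-12.8850 x'=-5.7475 y'=4.3894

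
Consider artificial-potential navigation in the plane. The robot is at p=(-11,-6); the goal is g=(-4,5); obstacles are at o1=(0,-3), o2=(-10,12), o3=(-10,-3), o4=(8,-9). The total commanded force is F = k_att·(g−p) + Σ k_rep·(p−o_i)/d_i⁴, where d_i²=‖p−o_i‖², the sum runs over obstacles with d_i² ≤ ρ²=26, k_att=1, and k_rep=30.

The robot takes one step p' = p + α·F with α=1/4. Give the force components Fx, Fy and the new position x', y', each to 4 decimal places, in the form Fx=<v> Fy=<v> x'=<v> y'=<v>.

Fx=6.7000 Fy=10.1000 x'=-9.3250 y'=-3.4750

F_att = 1·(g−p) = 1·(7,11) = (7.0000,11.0000)
o1: d²=130 > ρ²=26 → inactive
o2: d²=325 > ρ²=26 → inactive
o3: d²=10 ≤ ρ²=26; F_rep = 30·(-1,-3)/10² = (-0.3000,-0.9000)
o4: d²=370 > ρ²=26 → inactive
F = F_att + ΣF_rep = (6.7000,10.1000)
p' = p + 1/4·F = (-9.3250,-3.4750)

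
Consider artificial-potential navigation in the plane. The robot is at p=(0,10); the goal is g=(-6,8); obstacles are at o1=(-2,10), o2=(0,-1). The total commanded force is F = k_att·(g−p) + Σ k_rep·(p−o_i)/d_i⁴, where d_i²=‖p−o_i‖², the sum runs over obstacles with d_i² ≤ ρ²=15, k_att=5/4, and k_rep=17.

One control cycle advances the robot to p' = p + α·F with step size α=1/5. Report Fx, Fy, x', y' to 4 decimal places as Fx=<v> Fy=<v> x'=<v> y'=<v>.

Fx=-5.3750 Fy=-2.5000 x'=-1.0750 y'=9.5000

F_att = 5/4·(g−p) = 5/4·(-6,-2) = (-7.5000,-2.5000)
o1: d²=4 ≤ ρ²=15; F_rep = 17·(2,0)/4² = (2.1250,0.0000)
o2: d²=121 > ρ²=15 → inactive
F = F_att + ΣF_rep = (-5.3750,-2.5000)
p' = p + 1/5·F = (-1.0750,9.5000)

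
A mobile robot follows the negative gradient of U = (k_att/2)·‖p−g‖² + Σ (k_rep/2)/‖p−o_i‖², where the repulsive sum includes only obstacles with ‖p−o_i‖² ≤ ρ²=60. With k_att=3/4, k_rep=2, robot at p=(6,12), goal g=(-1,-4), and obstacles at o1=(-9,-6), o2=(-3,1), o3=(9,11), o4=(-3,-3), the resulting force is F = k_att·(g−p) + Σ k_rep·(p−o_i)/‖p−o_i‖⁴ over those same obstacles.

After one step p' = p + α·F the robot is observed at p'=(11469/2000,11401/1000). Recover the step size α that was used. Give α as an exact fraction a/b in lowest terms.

F_att = 3/4·(g−p) = 3/4·(-7,-16) = (-5.2500,-12.0000)
o1: d²=549 > ρ²=60 → inactive
o2: d²=202 > ρ²=60 → inactive
o3: d²=10 ≤ ρ²=60; F_rep = 2·(-3,1)/10² = (-0.0600,0.0200)
o4: d²=306 > ρ²=60 → inactive
F = F_att + ΣF_rep = (-5.3100,-11.9800)
Δp = p'−p = (-0.2655,-0.5990); α = Δx/Fx = (-531/2000) / (-531/100) = 1/20
check: Δy/Fy = (-599/1000) / (-599/50) = 1/20 ✓

α = 1/20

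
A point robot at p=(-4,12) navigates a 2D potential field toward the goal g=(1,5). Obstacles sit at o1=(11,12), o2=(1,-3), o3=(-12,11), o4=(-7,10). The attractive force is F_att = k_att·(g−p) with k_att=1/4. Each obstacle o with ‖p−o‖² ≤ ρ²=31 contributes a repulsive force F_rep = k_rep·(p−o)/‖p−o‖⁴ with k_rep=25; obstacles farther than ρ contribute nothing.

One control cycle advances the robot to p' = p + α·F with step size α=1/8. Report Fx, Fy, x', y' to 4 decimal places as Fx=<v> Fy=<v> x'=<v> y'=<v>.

F_att = 1/4·(g−p) = 1/4·(5,-7) = (1.2500,-1.7500)
o1: d²=225 > ρ²=31 → inactive
o2: d²=250 > ρ²=31 → inactive
o3: d²=65 > ρ²=31 → inactive
o4: d²=13 ≤ ρ²=31; F_rep = 25·(3,2)/13² = (0.4438,0.2959)
F = F_att + ΣF_rep = (1.6938,-1.4541)
p' = p + 1/8·F = (-3.7883,11.8182)

Fx=1.6938 Fy=-1.4541 x'=-3.7883 y'=11.8182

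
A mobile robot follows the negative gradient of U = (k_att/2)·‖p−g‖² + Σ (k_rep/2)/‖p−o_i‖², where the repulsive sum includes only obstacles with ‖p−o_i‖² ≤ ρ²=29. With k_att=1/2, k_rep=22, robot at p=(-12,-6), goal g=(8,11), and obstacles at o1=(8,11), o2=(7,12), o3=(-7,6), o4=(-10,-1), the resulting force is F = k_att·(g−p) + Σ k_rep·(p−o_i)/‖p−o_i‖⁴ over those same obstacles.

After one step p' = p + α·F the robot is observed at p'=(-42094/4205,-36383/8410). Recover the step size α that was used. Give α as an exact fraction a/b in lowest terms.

α = 1/5

F_att = 1/2·(g−p) = 1/2·(20,17) = (10.0000,8.5000)
o1: d²=689 > ρ²=29 → inactive
o2: d²=685 > ρ²=29 → inactive
o3: d²=169 > ρ²=29 → inactive
o4: d²=29 ≤ ρ²=29; F_rep = 22·(-2,-5)/29² = (-0.0523,-0.1308)
F = F_att + ΣF_rep = (9.9477,8.3692)
Δp = p'−p = (1.9895,1.6738); α = Δx/Fx = (8366/4205) / (8366/841) = 1/5
check: Δy/Fy = (14077/8410) / (14077/1682) = 1/5 ✓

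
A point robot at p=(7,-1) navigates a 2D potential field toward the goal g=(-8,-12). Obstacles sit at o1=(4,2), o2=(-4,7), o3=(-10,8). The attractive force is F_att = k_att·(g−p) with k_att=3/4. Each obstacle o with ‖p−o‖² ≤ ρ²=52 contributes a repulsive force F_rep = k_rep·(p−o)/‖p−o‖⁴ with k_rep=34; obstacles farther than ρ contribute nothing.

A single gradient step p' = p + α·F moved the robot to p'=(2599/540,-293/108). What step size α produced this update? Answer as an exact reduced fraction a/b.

F_att = 3/4·(g−p) = 3/4·(-15,-11) = (-11.2500,-8.2500)
o1: d²=18 ≤ ρ²=52; F_rep = 34·(3,-3)/18² = (0.3148,-0.3148)
o2: d²=185 > ρ²=52 → inactive
o3: d²=370 > ρ²=52 → inactive
F = F_att + ΣF_rep = (-10.9352,-8.5648)
Δp = p'−p = (-2.1870,-1.7130); α = Δx/Fx = (-1181/540) / (-1181/108) = 1/5
check: Δy/Fy = (-185/108) / (-925/108) = 1/5 ✓

α = 1/5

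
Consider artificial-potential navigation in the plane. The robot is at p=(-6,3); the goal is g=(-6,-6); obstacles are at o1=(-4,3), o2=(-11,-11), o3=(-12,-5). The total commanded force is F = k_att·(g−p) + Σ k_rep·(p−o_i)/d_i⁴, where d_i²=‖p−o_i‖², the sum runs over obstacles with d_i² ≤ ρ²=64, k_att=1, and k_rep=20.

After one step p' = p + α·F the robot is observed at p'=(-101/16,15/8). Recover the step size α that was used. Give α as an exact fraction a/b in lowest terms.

α = 1/8

F_att = 1·(g−p) = 1·(0,-9) = (0.0000,-9.0000)
o1: d²=4 ≤ ρ²=64; F_rep = 20·(-2,0)/4² = (-2.5000,0.0000)
o2: d²=221 > ρ²=64 → inactive
o3: d²=100 > ρ²=64 → inactive
F = F_att + ΣF_rep = (-2.5000,-9.0000)
Δp = p'−p = (-0.3125,-1.1250); α = Δx/Fx = (-5/16) / (-5/2) = 1/8
check: Δy/Fy = (-9/8) / (-9) = 1/8 ✓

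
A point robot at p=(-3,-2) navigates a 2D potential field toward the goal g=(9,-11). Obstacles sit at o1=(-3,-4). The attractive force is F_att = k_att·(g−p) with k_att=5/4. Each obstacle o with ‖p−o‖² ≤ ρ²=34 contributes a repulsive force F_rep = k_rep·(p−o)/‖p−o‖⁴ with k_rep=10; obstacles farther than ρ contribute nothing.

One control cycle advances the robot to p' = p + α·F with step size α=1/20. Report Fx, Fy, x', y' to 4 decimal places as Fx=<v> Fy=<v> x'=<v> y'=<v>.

Fx=15.0000 Fy=-10.0000 x'=-2.2500 y'=-2.5000

F_att = 5/4·(g−p) = 5/4·(12,-9) = (15.0000,-11.2500)
o1: d²=4 ≤ ρ²=34; F_rep = 10·(0,2)/4² = (0.0000,1.2500)
F = F_att + ΣF_rep = (15.0000,-10.0000)
p' = p + 1/20·F = (-2.2500,-2.5000)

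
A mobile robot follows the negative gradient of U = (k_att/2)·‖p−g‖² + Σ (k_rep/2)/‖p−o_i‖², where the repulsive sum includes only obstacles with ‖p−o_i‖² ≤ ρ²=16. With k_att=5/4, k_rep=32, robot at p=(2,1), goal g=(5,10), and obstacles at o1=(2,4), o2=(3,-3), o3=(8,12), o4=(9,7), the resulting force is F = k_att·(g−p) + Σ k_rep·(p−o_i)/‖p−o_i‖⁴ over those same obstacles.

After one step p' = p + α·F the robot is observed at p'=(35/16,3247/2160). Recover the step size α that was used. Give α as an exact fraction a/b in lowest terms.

α = 1/20

F_att = 5/4·(g−p) = 5/4·(3,9) = (3.7500,11.2500)
o1: d²=9 ≤ ρ²=16; F_rep = 32·(0,-3)/9² = (0.0000,-1.1852)
o2: d²=17 > ρ²=16 → inactive
o3: d²=157 > ρ²=16 → inactive
o4: d²=85 > ρ²=16 → inactive
F = F_att + ΣF_rep = (3.7500,10.0648)
Δp = p'−p = (0.1875,0.5032); α = Δx/Fx = (3/16) / (15/4) = 1/20
check: Δy/Fy = (1087/2160) / (1087/108) = 1/20 ✓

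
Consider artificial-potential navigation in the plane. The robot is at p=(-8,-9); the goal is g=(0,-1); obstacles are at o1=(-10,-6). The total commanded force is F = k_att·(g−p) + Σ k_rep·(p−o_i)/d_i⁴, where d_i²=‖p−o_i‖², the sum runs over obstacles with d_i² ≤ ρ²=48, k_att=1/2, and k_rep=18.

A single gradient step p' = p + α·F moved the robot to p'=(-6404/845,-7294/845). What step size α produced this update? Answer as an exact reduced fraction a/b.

α = 1/10

F_att = 1/2·(g−p) = 1/2·(8,8) = (4.0000,4.0000)
o1: d²=13 ≤ ρ²=48; F_rep = 18·(2,-3)/13² = (0.2130,-0.3195)
F = F_att + ΣF_rep = (4.2130,3.6805)
Δp = p'−p = (0.4213,0.3680); α = Δx/Fx = (356/845) / (712/169) = 1/10
check: Δy/Fy = (311/845) / (622/169) = 1/10 ✓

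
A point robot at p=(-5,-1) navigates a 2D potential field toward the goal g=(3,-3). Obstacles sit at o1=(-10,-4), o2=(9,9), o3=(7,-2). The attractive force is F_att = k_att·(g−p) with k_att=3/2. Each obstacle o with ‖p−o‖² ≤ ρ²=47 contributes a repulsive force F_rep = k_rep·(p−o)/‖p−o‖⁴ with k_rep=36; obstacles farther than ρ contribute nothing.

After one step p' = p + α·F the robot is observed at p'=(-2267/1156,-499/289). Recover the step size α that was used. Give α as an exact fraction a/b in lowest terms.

F_att = 3/2·(g−p) = 3/2·(8,-2) = (12.0000,-3.0000)
o1: d²=34 ≤ ρ²=47; F_rep = 36·(5,3)/34² = (0.1557,0.0934)
o2: d²=296 > ρ²=47 → inactive
o3: d²=145 > ρ²=47 → inactive
F = F_att + ΣF_rep = (12.1557,-2.9066)
Δp = p'−p = (3.0389,-0.7266); α = Δx/Fx = (3513/1156) / (3513/289) = 1/4
check: Δy/Fy = (-210/289) / (-840/289) = 1/4 ✓

α = 1/4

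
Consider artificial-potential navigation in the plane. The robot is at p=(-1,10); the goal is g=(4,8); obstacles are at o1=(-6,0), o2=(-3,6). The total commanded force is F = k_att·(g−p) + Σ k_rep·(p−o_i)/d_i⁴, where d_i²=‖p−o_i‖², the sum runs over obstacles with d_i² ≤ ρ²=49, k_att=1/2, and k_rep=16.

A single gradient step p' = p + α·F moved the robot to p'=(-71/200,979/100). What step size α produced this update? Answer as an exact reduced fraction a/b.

F_att = 1/2·(g−p) = 1/2·(5,-2) = (2.5000,-1.0000)
o1: d²=125 > ρ²=49 → inactive
o2: d²=20 ≤ ρ²=49; F_rep = 16·(2,4)/20² = (0.0800,0.1600)
F = F_att + ΣF_rep = (2.5800,-0.8400)
Δp = p'−p = (0.6450,-0.2100); α = Δx/Fx = (129/200) / (129/50) = 1/4
check: Δy/Fy = (-21/100) / (-21/25) = 1/4 ✓

α = 1/4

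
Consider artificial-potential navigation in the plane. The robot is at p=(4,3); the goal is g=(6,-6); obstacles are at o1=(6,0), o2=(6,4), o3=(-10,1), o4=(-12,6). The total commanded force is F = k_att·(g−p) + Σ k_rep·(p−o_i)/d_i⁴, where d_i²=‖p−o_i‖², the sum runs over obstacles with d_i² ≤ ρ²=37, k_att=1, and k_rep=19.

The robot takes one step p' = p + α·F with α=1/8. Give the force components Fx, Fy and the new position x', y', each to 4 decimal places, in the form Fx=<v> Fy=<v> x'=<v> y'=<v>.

F_att = 1·(g−p) = 1·(2,-9) = (2.0000,-9.0000)
o1: d²=13 ≤ ρ²=37; F_rep = 19·(-2,3)/13² = (-0.2249,0.3373)
o2: d²=5 ≤ ρ²=37; F_rep = 19·(-2,-1)/5² = (-1.5200,-0.7600)
o3: d²=200 > ρ²=37 → inactive
o4: d²=265 > ρ²=37 → inactive
F = F_att + ΣF_rep = (0.2551,-9.4227)
p' = p + 1/8·F = (4.0319,1.8222)

Fx=0.2551 Fy=-9.4227 x'=4.0319 y'=1.8222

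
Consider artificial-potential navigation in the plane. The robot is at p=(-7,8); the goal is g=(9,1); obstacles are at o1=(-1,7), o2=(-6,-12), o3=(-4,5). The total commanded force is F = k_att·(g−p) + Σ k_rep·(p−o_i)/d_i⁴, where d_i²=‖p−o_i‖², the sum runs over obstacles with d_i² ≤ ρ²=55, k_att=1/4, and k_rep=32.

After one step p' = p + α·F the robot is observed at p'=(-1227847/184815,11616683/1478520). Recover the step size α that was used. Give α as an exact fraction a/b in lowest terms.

F_att = 1/4·(g−p) = 1/4·(16,-7) = (4.0000,-1.7500)
o1: d²=37 ≤ ρ²=55; F_rep = 32·(-6,1)/37² = (-0.1402,0.0234)
o2: d²=401 > ρ²=55 → inactive
o3: d²=18 ≤ ρ²=55; F_rep = 32·(-3,3)/18² = (-0.2963,0.2963)
F = F_att + ΣF_rep = (3.5635,-1.4303)
Δp = p'−p = (0.3563,-0.1430); α = Δx/Fx = (65858/184815) / (131716/36963) = 1/10
check: Δy/Fy = (-211477/1478520) / (-211477/147852) = 1/10 ✓

α = 1/10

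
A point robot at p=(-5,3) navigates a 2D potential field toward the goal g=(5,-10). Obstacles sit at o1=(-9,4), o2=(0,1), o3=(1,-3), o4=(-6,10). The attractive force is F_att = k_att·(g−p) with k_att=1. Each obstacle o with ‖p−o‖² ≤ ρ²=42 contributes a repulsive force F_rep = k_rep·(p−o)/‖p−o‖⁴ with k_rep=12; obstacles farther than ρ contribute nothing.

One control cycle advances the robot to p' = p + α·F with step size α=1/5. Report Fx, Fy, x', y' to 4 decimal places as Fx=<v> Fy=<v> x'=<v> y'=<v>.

Fx=10.0947 Fy=-13.0130 x'=-2.9811 y'=0.3974

F_att = 1·(g−p) = 1·(10,-13) = (10.0000,-13.0000)
o1: d²=17 ≤ ρ²=42; F_rep = 12·(4,-1)/17² = (0.1661,-0.0415)
o2: d²=29 ≤ ρ²=42; F_rep = 12·(-5,2)/29² = (-0.0713,0.0285)
o3: d²=72 > ρ²=42 → inactive
o4: d²=50 > ρ²=42 → inactive
F = F_att + ΣF_rep = (10.0947,-13.0130)
p' = p + 1/5·F = (-2.9811,0.3974)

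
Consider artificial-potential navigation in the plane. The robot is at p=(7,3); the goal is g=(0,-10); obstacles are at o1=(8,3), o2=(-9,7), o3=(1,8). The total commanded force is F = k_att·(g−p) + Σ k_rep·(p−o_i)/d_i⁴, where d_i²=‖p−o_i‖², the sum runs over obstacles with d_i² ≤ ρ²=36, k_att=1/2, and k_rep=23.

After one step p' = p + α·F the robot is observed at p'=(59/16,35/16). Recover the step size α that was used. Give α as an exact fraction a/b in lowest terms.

α = 1/8

F_att = 1/2·(g−p) = 1/2·(-7,-13) = (-3.5000,-6.5000)
o1: d²=1 ≤ ρ²=36; F_rep = 23·(-1,0)/1² = (-23.0000,0.0000)
o2: d²=272 > ρ²=36 → inactive
o3: d²=61 > ρ²=36 → inactive
F = F_att + ΣF_rep = (-26.5000,-6.5000)
Δp = p'−p = (-3.3125,-0.8125); α = Δx/Fx = (-53/16) / (-53/2) = 1/8
check: Δy/Fy = (-13/16) / (-13/2) = 1/8 ✓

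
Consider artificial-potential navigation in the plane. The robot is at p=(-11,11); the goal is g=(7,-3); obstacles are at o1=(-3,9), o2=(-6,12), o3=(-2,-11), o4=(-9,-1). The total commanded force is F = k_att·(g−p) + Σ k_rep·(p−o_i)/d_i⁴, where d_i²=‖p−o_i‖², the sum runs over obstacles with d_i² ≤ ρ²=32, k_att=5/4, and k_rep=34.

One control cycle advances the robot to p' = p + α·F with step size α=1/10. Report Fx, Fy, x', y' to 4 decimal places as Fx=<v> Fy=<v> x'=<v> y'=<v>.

F_att = 5/4·(g−p) = 5/4·(18,-14) = (22.5000,-17.5000)
o1: d²=68 > ρ²=32 → inactive
o2: d²=26 ≤ ρ²=32; F_rep = 34·(-5,-1)/26² = (-0.2515,-0.0503)
o3: d²=565 > ρ²=32 → inactive
o4: d²=148 > ρ²=32 → inactive
F = F_att + ΣF_rep = (22.2485,-17.5503)
p' = p + 1/10·F = (-8.7751,9.2450)

Fx=22.2485 Fy=-17.5503 x'=-8.7751 y'=9.2450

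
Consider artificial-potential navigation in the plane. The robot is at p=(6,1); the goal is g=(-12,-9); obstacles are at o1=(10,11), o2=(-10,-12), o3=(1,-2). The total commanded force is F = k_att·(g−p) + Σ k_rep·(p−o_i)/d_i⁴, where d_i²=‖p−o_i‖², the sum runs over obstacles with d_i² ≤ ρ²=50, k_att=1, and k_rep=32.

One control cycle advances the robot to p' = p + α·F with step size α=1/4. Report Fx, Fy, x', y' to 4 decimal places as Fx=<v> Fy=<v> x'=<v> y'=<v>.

Fx=-17.8616 Fy=-9.9170 x'=1.5346 y'=-1.4792

F_att = 1·(g−p) = 1·(-18,-10) = (-18.0000,-10.0000)
o1: d²=116 > ρ²=50 → inactive
o2: d²=425 > ρ²=50 → inactive
o3: d²=34 ≤ ρ²=50; F_rep = 32·(5,3)/34² = (0.1384,0.0830)
F = F_att + ΣF_rep = (-17.8616,-9.9170)
p' = p + 1/4·F = (1.5346,-1.4792)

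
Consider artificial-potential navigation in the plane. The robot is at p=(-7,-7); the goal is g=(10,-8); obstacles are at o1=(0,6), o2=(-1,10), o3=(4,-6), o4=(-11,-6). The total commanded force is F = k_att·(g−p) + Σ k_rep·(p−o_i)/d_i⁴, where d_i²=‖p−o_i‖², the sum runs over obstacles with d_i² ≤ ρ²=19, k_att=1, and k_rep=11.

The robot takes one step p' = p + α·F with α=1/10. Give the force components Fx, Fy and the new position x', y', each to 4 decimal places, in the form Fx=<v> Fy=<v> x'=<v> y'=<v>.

F_att = 1·(g−p) = 1·(17,-1) = (17.0000,-1.0000)
o1: d²=218 > ρ²=19 → inactive
o2: d²=325 > ρ²=19 → inactive
o3: d²=122 > ρ²=19 → inactive
o4: d²=17 ≤ ρ²=19; F_rep = 11·(4,-1)/17² = (0.1522,-0.0381)
F = F_att + ΣF_rep = (17.1522,-1.0381)
p' = p + 1/10·F = (-5.2848,-7.1038)

Fx=17.1522 Fy=-1.0381 x'=-5.2848 y'=-7.1038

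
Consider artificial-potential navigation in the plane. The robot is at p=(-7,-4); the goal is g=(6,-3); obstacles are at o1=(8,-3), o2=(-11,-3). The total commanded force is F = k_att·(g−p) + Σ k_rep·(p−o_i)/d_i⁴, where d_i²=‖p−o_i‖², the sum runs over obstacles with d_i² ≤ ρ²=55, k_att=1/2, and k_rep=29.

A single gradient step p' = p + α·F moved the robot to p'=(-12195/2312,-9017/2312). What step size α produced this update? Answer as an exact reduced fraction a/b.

F_att = 1/2·(g−p) = 1/2·(13,1) = (6.5000,0.5000)
o1: d²=226 > ρ²=55 → inactive
o2: d²=17 ≤ ρ²=55; F_rep = 29·(4,-1)/17² = (0.4014,-0.1003)
F = F_att + ΣF_rep = (6.9014,0.3997)
Δp = p'−p = (1.7253,0.0999); α = Δx/Fx = (3989/2312) / (3989/578) = 1/4
check: Δy/Fy = (231/2312) / (231/578) = 1/4 ✓

α = 1/4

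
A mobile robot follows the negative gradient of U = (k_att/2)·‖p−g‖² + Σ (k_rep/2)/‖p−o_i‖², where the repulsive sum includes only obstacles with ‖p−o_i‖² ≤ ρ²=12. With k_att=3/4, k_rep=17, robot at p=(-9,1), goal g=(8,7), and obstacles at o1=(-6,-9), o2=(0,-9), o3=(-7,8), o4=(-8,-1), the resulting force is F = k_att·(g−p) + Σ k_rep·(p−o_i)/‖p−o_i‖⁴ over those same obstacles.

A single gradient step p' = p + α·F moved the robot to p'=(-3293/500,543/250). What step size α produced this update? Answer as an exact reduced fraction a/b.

α = 1/5

F_att = 3/4·(g−p) = 3/4·(17,6) = (12.7500,4.5000)
o1: d²=109 > ρ²=12 → inactive
o2: d²=181 > ρ²=12 → inactive
o3: d²=53 > ρ²=12 → inactive
o4: d²=5 ≤ ρ²=12; F_rep = 17·(-1,2)/5² = (-0.6800,1.3600)
F = F_att + ΣF_rep = (12.0700,5.8600)
Δp = p'−p = (2.4140,1.1720); α = Δx/Fx = (1207/500) / (1207/100) = 1/5
check: Δy/Fy = (293/250) / (293/50) = 1/5 ✓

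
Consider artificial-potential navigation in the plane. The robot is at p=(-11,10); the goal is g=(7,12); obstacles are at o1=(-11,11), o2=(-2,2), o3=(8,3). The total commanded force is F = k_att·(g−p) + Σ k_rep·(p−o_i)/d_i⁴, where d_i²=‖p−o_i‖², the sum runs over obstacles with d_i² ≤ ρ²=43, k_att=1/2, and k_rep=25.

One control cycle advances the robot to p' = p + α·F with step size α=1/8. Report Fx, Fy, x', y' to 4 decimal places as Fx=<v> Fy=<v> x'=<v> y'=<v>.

Fx=9.0000 Fy=-24.0000 x'=-9.8750 y'=7.0000

F_att = 1/2·(g−p) = 1/2·(18,2) = (9.0000,1.0000)
o1: d²=1 ≤ ρ²=43; F_rep = 25·(0,-1)/1² = (0.0000,-25.0000)
o2: d²=145 > ρ²=43 → inactive
o3: d²=410 > ρ²=43 → inactive
F = F_att + ΣF_rep = (9.0000,-24.0000)
p' = p + 1/8·F = (-9.8750,7.0000)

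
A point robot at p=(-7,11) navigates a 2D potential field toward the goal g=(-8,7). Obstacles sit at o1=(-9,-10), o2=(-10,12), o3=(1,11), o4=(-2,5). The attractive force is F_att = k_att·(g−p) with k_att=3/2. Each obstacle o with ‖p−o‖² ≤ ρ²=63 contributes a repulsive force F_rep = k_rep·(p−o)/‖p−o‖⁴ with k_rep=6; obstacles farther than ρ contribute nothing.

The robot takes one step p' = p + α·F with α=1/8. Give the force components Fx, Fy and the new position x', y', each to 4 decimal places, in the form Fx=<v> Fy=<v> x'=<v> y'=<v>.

F_att = 3/2·(g−p) = 3/2·(-1,-4) = (-1.5000,-6.0000)
o1: d²=445 > ρ²=63 → inactive
o2: d²=10 ≤ ρ²=63; F_rep = 6·(3,-1)/10² = (0.1800,-0.0600)
o3: d²=64 > ρ²=63 → inactive
o4: d²=61 ≤ ρ²=63; F_rep = 6·(-5,6)/61² = (-0.0081,0.0097)
F = F_att + ΣF_rep = (-1.3281,-6.0503)
p' = p + 1/8·F = (-7.1660,10.2437)

Fx=-1.3281 Fy=-6.0503 x'=-7.1660 y'=10.2437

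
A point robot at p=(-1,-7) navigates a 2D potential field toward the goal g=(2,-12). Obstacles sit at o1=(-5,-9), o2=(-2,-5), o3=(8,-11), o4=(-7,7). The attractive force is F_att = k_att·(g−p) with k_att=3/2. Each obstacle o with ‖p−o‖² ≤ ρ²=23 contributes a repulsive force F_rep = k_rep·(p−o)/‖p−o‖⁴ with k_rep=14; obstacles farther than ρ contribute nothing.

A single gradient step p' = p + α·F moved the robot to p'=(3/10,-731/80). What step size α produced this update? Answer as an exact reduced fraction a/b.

α = 1/4

F_att = 3/2·(g−p) = 3/2·(3,-5) = (4.5000,-7.5000)
o1: d²=20 ≤ ρ²=23; F_rep = 14·(4,2)/20² = (0.1400,0.0700)
o2: d²=5 ≤ ρ²=23; F_rep = 14·(1,-2)/5² = (0.5600,-1.1200)
o3: d²=97 > ρ²=23 → inactive
o4: d²=232 > ρ²=23 → inactive
F = F_att + ΣF_rep = (5.2000,-8.5500)
Δp = p'−p = (1.3000,-2.1375); α = Δx/Fx = (13/10) / (26/5) = 1/4
check: Δy/Fy = (-171/80) / (-171/20) = 1/4 ✓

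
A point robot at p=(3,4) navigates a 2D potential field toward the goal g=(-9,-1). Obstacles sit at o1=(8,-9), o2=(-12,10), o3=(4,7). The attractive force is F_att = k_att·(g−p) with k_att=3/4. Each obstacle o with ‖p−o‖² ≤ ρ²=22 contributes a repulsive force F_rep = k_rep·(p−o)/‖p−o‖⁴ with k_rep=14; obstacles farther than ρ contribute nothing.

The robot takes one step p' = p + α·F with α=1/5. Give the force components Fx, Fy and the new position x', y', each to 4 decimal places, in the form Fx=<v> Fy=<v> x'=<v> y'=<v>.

Fx=-9.1400 Fy=-4.1700 x'=1.1720 y'=3.1660

F_att = 3/4·(g−p) = 3/4·(-12,-5) = (-9.0000,-3.7500)
o1: d²=194 > ρ²=22 → inactive
o2: d²=261 > ρ²=22 → inactive
o3: d²=10 ≤ ρ²=22; F_rep = 14·(-1,-3)/10² = (-0.1400,-0.4200)
F = F_att + ΣF_rep = (-9.1400,-4.1700)
p' = p + 1/5·F = (1.1720,3.1660)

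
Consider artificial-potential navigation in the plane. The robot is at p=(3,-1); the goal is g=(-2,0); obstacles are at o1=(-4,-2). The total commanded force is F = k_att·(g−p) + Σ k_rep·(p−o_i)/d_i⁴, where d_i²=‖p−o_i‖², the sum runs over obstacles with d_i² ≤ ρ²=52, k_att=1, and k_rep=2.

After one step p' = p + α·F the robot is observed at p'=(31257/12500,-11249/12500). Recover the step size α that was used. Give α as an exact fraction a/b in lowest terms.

F_att = 1·(g−p) = 1·(-5,1) = (-5.0000,1.0000)
o1: d²=50 ≤ ρ²=52; F_rep = 2·(7,1)/50² = (0.0056,0.0008)
F = F_att + ΣF_rep = (-4.9944,1.0008)
Δp = p'−p = (-0.4994,0.1001); α = Δx/Fx = (-6243/12500) / (-6243/1250) = 1/10
check: Δy/Fy = (1251/12500) / (1251/1250) = 1/10 ✓

α = 1/10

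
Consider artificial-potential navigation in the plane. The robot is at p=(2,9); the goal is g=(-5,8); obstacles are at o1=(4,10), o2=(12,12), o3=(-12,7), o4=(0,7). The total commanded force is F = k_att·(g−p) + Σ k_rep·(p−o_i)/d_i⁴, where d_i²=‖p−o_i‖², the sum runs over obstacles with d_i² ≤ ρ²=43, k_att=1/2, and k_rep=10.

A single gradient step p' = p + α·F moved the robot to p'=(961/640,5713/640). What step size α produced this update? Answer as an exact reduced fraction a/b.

F_att = 1/2·(g−p) = 1/2·(-7,-1) = (-3.5000,-0.5000)
o1: d²=5 ≤ ρ²=43; F_rep = 10·(-2,-1)/5² = (-0.8000,-0.4000)
o2: d²=109 > ρ²=43 → inactive
o3: d²=200 > ρ²=43 → inactive
o4: d²=8 ≤ ρ²=43; F_rep = 10·(2,2)/8² = (0.3125,0.3125)
F = F_att + ΣF_rep = (-3.9875,-0.5875)
Δp = p'−p = (-0.4984,-0.0734); α = Δx/Fx = (-319/640) / (-319/80) = 1/8
check: Δy/Fy = (-47/640) / (-47/80) = 1/8 ✓

α = 1/8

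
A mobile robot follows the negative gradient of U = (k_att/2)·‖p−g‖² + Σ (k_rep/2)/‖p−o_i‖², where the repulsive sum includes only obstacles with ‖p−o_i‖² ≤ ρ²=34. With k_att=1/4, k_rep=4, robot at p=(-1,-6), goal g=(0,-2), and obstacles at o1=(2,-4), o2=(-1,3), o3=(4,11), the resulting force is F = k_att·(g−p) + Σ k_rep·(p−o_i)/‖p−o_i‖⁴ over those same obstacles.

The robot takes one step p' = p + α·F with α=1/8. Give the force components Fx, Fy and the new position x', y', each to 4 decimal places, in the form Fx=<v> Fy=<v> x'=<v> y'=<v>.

Fx=0.1790 Fy=0.9527 x'=-0.9776 y'=-5.8809

F_att = 1/4·(g−p) = 1/4·(1,4) = (0.2500,1.0000)
o1: d²=13 ≤ ρ²=34; F_rep = 4·(-3,-2)/13² = (-0.0710,-0.0473)
o2: d²=81 > ρ²=34 → inactive
o3: d²=314 > ρ²=34 → inactive
F = F_att + ΣF_rep = (0.1790,0.9527)
p' = p + 1/8·F = (-0.9776,-5.8809)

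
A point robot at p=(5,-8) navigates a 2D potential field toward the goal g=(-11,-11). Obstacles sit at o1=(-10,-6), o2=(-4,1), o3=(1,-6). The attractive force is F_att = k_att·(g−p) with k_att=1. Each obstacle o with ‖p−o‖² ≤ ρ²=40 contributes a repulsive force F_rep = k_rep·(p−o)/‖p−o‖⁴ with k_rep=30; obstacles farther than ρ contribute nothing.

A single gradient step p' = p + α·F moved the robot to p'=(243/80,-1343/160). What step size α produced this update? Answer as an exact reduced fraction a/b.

F_att = 1·(g−p) = 1·(-16,-3) = (-16.0000,-3.0000)
o1: d²=229 > ρ²=40 → inactive
o2: d²=162 > ρ²=40 → inactive
o3: d²=20 ≤ ρ²=40; F_rep = 30·(4,-2)/20² = (0.3000,-0.1500)
F = F_att + ΣF_rep = (-15.7000,-3.1500)
Δp = p'−p = (-1.9625,-0.3937); α = Δx/Fx = (-157/80) / (-157/10) = 1/8
check: Δy/Fy = (-63/160) / (-63/20) = 1/8 ✓

α = 1/8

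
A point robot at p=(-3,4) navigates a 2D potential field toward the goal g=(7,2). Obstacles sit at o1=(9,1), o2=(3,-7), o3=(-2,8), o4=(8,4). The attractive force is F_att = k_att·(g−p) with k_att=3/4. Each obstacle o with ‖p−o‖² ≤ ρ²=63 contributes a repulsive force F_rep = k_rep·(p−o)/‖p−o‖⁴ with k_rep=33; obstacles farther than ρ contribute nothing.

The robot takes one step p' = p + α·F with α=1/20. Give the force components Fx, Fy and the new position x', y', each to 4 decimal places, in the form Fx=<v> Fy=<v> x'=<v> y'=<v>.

Fx=7.3858 Fy=-1.9567 x'=-2.6307 y'=3.9022

F_att = 3/4·(g−p) = 3/4·(10,-2) = (7.5000,-1.5000)
o1: d²=153 > ρ²=63 → inactive
o2: d²=157 > ρ²=63 → inactive
o3: d²=17 ≤ ρ²=63; F_rep = 33·(-1,-4)/17² = (-0.1142,-0.4567)
o4: d²=121 > ρ²=63 → inactive
F = F_att + ΣF_rep = (7.3858,-1.9567)
p' = p + 1/20·F = (-2.6307,3.9022)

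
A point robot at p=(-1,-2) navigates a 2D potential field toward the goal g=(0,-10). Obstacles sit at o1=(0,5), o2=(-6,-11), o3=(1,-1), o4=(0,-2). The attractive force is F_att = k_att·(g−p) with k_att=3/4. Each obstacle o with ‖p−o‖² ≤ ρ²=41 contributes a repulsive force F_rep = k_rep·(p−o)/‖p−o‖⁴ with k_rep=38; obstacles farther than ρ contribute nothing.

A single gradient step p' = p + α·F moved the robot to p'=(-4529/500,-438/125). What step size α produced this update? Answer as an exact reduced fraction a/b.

α = 1/5

F_att = 3/4·(g−p) = 3/4·(1,-8) = (0.7500,-6.0000)
o1: d²=50 > ρ²=41 → inactive
o2: d²=106 > ρ²=41 → inactive
o3: d²=5 ≤ ρ²=41; F_rep = 38·(-2,-1)/5² = (-3.0400,-1.5200)
o4: d²=1 ≤ ρ²=41; F_rep = 38·(-1,0)/1² = (-38.0000,0.0000)
F = F_att + ΣF_rep = (-40.2900,-7.5200)
Δp = p'−p = (-8.0580,-1.5040); α = Δx/Fx = (-4029/500) / (-4029/100) = 1/5
check: Δy/Fy = (-188/125) / (-188/25) = 1/5 ✓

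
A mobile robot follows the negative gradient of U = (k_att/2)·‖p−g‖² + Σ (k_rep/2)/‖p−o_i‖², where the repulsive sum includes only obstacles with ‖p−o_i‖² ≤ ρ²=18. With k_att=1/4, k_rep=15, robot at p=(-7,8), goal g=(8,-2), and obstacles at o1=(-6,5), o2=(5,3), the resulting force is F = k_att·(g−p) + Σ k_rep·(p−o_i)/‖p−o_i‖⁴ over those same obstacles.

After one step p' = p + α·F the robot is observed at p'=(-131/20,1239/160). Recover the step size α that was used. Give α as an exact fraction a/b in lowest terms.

α = 1/8

F_att = 1/4·(g−p) = 1/4·(15,-10) = (3.7500,-2.5000)
o1: d²=10 ≤ ρ²=18; F_rep = 15·(-1,3)/10² = (-0.1500,0.4500)
o2: d²=169 > ρ²=18 → inactive
F = F_att + ΣF_rep = (3.6000,-2.0500)
Δp = p'−p = (0.4500,-0.2562); α = Δx/Fx = (9/20) / (18/5) = 1/8
check: Δy/Fy = (-41/160) / (-41/20) = 1/8 ✓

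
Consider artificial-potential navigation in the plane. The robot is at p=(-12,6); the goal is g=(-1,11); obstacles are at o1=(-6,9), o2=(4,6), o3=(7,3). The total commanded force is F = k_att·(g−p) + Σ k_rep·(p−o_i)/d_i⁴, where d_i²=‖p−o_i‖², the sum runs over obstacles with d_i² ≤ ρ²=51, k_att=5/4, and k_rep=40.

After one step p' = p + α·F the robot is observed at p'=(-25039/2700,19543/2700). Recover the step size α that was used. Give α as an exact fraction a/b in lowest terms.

α = 1/5

F_att = 5/4·(g−p) = 5/4·(11,5) = (13.7500,6.2500)
o1: d²=45 ≤ ρ²=51; F_rep = 40·(-6,-3)/45² = (-0.1185,-0.0593)
o2: d²=256 > ρ²=51 → inactive
o3: d²=370 > ρ²=51 → inactive
F = F_att + ΣF_rep = (13.6315,6.1907)
Δp = p'−p = (2.7263,1.2381); α = Δx/Fx = (7361/2700) / (7361/540) = 1/5
check: Δy/Fy = (3343/2700) / (3343/540) = 1/5 ✓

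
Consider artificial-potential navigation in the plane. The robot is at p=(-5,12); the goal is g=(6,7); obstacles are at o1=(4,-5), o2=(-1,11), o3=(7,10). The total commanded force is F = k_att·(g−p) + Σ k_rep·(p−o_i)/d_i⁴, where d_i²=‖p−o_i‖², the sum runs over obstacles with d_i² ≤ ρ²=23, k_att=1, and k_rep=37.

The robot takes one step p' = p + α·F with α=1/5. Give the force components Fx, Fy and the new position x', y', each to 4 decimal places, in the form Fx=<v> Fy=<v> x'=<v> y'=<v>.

F_att = 1·(g−p) = 1·(11,-5) = (11.0000,-5.0000)
o1: d²=370 > ρ²=23 → inactive
o2: d²=17 ≤ ρ²=23; F_rep = 37·(-4,1)/17² = (-0.5121,0.1280)
o3: d²=148 > ρ²=23 → inactive
F = F_att + ΣF_rep = (10.4879,-4.8720)
p' = p + 1/5·F = (-2.9024,11.0256)

Fx=10.4879 Fy=-4.8720 x'=-2.9024 y'=11.0256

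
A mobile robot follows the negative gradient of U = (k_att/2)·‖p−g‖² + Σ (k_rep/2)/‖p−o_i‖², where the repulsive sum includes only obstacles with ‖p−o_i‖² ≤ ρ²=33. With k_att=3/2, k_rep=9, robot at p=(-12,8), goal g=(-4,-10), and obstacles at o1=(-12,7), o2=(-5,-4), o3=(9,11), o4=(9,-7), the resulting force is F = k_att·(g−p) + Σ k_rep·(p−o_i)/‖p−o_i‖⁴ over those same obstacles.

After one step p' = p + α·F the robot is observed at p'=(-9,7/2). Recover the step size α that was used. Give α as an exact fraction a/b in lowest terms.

F_att = 3/2·(g−p) = 3/2·(8,-18) = (12.0000,-27.0000)
o1: d²=1 ≤ ρ²=33; F_rep = 9·(0,1)/1² = (0.0000,9.0000)
o2: d²=193 > ρ²=33 → inactive
o3: d²=450 > ρ²=33 → inactive
o4: d²=666 > ρ²=33 → inactive
F = F_att + ΣF_rep = (12.0000,-18.0000)
Δp = p'−p = (3.0000,-4.5000); α = Δx/Fx = (3) / (12) = 1/4
check: Δy/Fy = (-9/2) / (-18) = 1/4 ✓

α = 1/4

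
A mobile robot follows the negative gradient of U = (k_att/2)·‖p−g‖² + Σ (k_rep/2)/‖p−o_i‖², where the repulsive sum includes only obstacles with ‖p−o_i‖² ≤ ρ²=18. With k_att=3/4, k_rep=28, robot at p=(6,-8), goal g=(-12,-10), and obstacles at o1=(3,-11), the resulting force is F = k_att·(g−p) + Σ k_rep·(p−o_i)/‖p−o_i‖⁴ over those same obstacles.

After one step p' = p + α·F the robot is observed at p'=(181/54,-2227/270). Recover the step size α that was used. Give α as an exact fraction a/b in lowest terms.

F_att = 3/4·(g−p) = 3/4·(-18,-2) = (-13.5000,-1.5000)
o1: d²=18 ≤ ρ²=18; F_rep = 28·(3,3)/18² = (0.2593,0.2593)
F = F_att + ΣF_rep = (-13.2407,-1.2407)
Δp = p'−p = (-2.6481,-0.2481); α = Δx/Fx = (-143/54) / (-715/54) = 1/5
check: Δy/Fy = (-67/270) / (-67/54) = 1/5 ✓

α = 1/5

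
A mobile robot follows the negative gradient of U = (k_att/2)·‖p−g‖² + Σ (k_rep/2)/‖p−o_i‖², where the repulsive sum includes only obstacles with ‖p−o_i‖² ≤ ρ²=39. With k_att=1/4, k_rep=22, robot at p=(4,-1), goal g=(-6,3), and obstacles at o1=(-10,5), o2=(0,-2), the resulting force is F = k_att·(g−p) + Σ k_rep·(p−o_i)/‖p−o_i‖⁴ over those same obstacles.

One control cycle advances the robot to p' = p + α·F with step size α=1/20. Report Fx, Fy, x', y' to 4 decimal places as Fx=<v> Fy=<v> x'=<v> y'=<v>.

F_att = 1/4·(g−p) = 1/4·(-10,4) = (-2.5000,1.0000)
o1: d²=232 > ρ²=39 → inactive
o2: d²=17 ≤ ρ²=39; F_rep = 22·(4,1)/17² = (0.3045,0.0761)
F = F_att + ΣF_rep = (-2.1955,1.0761)
p' = p + 1/20·F = (3.8902,-0.9462)

Fx=-2.1955 Fy=1.0761 x'=3.8902 y'=-0.9462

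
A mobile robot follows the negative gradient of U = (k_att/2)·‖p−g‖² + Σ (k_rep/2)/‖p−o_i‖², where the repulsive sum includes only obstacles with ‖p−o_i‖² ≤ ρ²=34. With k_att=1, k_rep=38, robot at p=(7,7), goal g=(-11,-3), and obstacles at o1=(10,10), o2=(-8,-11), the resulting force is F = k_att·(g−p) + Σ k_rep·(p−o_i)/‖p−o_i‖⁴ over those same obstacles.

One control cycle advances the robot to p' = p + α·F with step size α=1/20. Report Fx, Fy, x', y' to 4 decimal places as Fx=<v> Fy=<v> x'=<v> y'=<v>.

Fx=-18.3519 Fy=-10.3519 x'=6.0824 y'=6.4824

F_att = 1·(g−p) = 1·(-18,-10) = (-18.0000,-10.0000)
o1: d²=18 ≤ ρ²=34; F_rep = 38·(-3,-3)/18² = (-0.3519,-0.3519)
o2: d²=549 > ρ²=34 → inactive
F = F_att + ΣF_rep = (-18.3519,-10.3519)
p' = p + 1/20·F = (6.0824,6.4824)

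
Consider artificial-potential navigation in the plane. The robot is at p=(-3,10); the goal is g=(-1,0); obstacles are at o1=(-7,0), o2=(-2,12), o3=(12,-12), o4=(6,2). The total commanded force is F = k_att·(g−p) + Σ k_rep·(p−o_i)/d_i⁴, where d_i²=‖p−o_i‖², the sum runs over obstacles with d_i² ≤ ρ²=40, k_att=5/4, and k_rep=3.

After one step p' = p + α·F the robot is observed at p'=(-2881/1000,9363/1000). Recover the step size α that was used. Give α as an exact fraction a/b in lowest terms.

α = 1/20

F_att = 5/4·(g−p) = 5/4·(2,-10) = (2.5000,-12.5000)
o1: d²=116 > ρ²=40 → inactive
o2: d²=5 ≤ ρ²=40; F_rep = 3·(-1,-2)/5² = (-0.1200,-0.2400)
o3: d²=709 > ρ²=40 → inactive
o4: d²=145 > ρ²=40 → inactive
F = F_att + ΣF_rep = (2.3800,-12.7400)
Δp = p'−p = (0.1190,-0.6370); α = Δx/Fx = (119/1000) / (119/50) = 1/20
check: Δy/Fy = (-637/1000) / (-637/50) = 1/20 ✓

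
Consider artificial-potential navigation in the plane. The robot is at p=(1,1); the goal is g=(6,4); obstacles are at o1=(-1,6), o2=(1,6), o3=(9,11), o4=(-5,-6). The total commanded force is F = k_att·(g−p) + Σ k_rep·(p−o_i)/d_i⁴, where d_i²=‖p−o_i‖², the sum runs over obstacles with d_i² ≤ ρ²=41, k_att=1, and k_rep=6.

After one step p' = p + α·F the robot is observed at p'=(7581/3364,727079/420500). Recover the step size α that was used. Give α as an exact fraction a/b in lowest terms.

α = 1/4

F_att = 1·(g−p) = 1·(5,3) = (5.0000,3.0000)
o1: d²=29 ≤ ρ²=41; F_rep = 6·(2,-5)/29² = (0.0143,-0.0357)
o2: d²=25 ≤ ρ²=41; F_rep = 6·(0,-5)/25² = (0.0000,-0.0480)
o3: d²=164 > ρ²=41 → inactive
o4: d²=85 > ρ²=41 → inactive
F = F_att + ΣF_rep = (5.0143,2.9163)
Δp = p'−p = (1.2536,0.7291); α = Δx/Fx = (4217/3364) / (4217/841) = 1/4
check: Δy/Fy = (306579/420500) / (306579/105125) = 1/4 ✓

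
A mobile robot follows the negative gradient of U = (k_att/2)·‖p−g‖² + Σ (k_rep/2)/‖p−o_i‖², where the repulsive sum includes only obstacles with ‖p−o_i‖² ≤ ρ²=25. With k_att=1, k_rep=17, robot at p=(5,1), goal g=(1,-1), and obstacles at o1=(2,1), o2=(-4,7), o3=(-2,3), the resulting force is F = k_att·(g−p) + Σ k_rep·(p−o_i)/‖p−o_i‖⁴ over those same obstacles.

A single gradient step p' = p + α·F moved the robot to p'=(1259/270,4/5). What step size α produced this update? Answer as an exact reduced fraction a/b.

F_att = 1·(g−p) = 1·(-4,-2) = (-4.0000,-2.0000)
o1: d²=9 ≤ ρ²=25; F_rep = 17·(3,0)/9² = (0.6296,0.0000)
o2: d²=117 > ρ²=25 → inactive
o3: d²=53 > ρ²=25 → inactive
F = F_att + ΣF_rep = (-3.3704,-2.0000)
Δp = p'−p = (-0.3370,-0.2000); α = Δx/Fx = (-91/270) / (-91/27) = 1/10
check: Δy/Fy = (-1/5) / (-2) = 1/10 ✓

α = 1/10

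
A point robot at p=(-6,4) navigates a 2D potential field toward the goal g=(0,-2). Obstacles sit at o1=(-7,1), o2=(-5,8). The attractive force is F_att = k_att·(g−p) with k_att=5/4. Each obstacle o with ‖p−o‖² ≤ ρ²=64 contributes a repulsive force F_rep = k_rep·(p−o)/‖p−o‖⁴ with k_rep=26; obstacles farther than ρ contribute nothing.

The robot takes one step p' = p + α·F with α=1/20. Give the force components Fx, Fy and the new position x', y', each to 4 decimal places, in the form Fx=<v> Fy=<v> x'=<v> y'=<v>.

Fx=7.6700 Fy=-7.0799 x'=-5.6165 y'=3.6460

F_att = 5/4·(g−p) = 5/4·(6,-6) = (7.5000,-7.5000)
o1: d²=10 ≤ ρ²=64; F_rep = 26·(1,3)/10² = (0.2600,0.7800)
o2: d²=17 ≤ ρ²=64; F_rep = 26·(-1,-4)/17² = (-0.0900,-0.3599)
F = F_att + ΣF_rep = (7.6700,-7.0799)
p' = p + 1/20·F = (-5.6165,3.6460)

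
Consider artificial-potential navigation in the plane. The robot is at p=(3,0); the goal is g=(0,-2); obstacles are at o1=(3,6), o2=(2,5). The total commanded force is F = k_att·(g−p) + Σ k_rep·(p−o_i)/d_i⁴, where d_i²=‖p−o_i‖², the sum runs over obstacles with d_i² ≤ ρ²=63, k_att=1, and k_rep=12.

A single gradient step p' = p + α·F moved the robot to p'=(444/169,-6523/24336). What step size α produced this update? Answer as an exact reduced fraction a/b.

F_att = 1·(g−p) = 1·(-3,-2) = (-3.0000,-2.0000)
o1: d²=36 ≤ ρ²=63; F_rep = 12·(0,-6)/36² = (0.0000,-0.0556)
o2: d²=26 ≤ ρ²=63; F_rep = 12·(1,-5)/26² = (0.0178,-0.0888)
F = F_att + ΣF_rep = (-2.9822,-2.1443)
Δp = p'−p = (-0.3728,-0.2680); α = Δx/Fx = (-63/169) / (-504/169) = 1/8
check: Δy/Fy = (-6523/24336) / (-6523/3042) = 1/8 ✓

α = 1/8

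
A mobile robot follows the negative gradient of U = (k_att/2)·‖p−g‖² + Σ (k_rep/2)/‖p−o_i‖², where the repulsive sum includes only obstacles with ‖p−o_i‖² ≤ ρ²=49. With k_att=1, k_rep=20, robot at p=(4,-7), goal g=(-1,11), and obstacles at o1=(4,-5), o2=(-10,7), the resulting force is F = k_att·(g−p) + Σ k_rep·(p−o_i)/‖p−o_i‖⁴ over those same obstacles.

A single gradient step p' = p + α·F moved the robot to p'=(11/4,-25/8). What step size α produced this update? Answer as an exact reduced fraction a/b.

F_att = 1·(g−p) = 1·(-5,18) = (-5.0000,18.0000)
o1: d²=4 ≤ ρ²=49; F_rep = 20·(0,-2)/4² = (0.0000,-2.5000)
o2: d²=392 > ρ²=49 → inactive
F = F_att + ΣF_rep = (-5.0000,15.5000)
Δp = p'−p = (-1.2500,3.8750); α = Δx/Fx = (-5/4) / (-5) = 1/4
check: Δy/Fy = (31/8) / (31/2) = 1/4 ✓

α = 1/4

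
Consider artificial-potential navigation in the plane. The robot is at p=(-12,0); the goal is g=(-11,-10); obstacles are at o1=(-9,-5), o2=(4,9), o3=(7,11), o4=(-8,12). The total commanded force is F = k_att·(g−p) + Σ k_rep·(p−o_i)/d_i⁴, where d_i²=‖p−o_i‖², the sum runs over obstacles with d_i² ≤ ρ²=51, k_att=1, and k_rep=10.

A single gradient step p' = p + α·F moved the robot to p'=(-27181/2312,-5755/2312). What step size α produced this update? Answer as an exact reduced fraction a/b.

F_att = 1·(g−p) = 1·(1,-10) = (1.0000,-10.0000)
o1: d²=34 ≤ ρ²=51; F_rep = 10·(-3,5)/34² = (-0.0260,0.0433)
o2: d²=337 > ρ²=51 → inactive
o3: d²=482 > ρ²=51 → inactive
o4: d²=160 > ρ²=51 → inactive
F = F_att + ΣF_rep = (0.9740,-9.9567)
Δp = p'−p = (0.2435,-2.4892); α = Δx/Fx = (563/2312) / (563/578) = 1/4
check: Δy/Fy = (-5755/2312) / (-5755/578) = 1/4 ✓

α = 1/4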